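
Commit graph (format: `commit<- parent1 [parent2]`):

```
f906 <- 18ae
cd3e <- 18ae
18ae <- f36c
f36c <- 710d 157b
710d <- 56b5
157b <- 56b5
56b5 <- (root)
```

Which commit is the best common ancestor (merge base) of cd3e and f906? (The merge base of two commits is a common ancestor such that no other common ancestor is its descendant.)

Ancestors of cd3e: {157b, 18ae, 56b5, 710d, cd3e, f36c}.
Ancestors of f906: {157b, 18ae, 56b5, 710d, f36c, f906}.
Common ancestors: {157b, 18ae, 56b5, 710d, f36c}.
Among these, 18ae is not an ancestor of any other common ancestor — it is the merge base.

18ae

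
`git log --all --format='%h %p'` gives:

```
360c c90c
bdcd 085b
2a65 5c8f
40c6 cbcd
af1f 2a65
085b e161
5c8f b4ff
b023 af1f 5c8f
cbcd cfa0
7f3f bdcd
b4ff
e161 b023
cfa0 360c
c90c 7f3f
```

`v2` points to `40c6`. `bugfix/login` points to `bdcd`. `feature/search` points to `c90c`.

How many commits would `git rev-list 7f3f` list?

Walking parent pointers from 7f3f: reachable set = {085b, 2a65, 5c8f, 7f3f, af1f, b023, b4ff, bdcd, e161}.
That is 9 commits.

9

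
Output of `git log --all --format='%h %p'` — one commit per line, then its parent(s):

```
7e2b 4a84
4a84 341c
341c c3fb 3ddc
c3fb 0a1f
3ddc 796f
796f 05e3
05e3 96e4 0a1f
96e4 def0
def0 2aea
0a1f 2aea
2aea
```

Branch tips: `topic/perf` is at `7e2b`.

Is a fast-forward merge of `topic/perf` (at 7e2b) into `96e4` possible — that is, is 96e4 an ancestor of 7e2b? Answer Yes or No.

Yes

A fast-forward from 96e4 to 7e2b is possible iff 96e4 is an ancestor of 7e2b.
Ancestors of 7e2b: {05e3, 0a1f, 2aea, 341c, 3ddc, 4a84, 796f, 7e2b, 96e4, c3fb, def0}.
96e4 is among them, so fast-forward is possible.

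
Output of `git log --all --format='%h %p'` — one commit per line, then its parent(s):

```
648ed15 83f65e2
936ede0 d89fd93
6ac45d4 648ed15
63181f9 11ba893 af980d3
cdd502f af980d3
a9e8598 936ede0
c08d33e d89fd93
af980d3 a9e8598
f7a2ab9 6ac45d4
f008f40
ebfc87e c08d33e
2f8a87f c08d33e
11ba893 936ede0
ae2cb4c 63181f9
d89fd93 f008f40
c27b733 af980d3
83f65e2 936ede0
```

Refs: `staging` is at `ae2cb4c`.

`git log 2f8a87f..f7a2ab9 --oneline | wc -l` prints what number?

Reachable from f7a2ab9: {648ed15, 6ac45d4, 83f65e2, 936ede0, d89fd93, f008f40, f7a2ab9}.
Reachable from 2f8a87f: {2f8a87f, c08d33e, d89fd93, f008f40}.
In f7a2ab9's history but not 2f8a87f's: {648ed15, 6ac45d4, 83f65e2, 936ede0, f7a2ab9} — 5 commits.

5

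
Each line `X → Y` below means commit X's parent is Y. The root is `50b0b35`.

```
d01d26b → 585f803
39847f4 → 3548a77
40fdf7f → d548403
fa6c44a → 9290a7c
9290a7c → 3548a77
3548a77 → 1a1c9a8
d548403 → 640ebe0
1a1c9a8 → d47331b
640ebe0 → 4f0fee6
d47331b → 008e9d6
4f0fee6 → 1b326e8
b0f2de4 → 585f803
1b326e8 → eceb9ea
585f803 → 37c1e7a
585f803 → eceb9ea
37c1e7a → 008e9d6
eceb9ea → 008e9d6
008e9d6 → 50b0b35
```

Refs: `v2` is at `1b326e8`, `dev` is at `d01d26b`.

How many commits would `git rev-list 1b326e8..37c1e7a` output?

Reachable from 37c1e7a: {008e9d6, 37c1e7a, 50b0b35}.
Reachable from 1b326e8: {008e9d6, 1b326e8, 50b0b35, eceb9ea}.
In 37c1e7a's history but not 1b326e8's: {37c1e7a} — 1 commit.

1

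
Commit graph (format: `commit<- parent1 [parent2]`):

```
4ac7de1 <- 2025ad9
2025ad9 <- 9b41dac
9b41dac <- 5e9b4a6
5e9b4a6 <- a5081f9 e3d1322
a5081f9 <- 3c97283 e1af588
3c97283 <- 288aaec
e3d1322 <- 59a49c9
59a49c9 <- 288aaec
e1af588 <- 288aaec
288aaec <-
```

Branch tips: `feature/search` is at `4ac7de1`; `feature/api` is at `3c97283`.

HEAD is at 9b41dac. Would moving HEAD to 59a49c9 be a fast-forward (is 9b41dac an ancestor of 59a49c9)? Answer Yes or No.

A fast-forward from 9b41dac to 59a49c9 is possible iff 9b41dac is an ancestor of 59a49c9.
Ancestors of 59a49c9: {288aaec, 59a49c9}.
9b41dac is not among them, so fast-forward is not possible.

No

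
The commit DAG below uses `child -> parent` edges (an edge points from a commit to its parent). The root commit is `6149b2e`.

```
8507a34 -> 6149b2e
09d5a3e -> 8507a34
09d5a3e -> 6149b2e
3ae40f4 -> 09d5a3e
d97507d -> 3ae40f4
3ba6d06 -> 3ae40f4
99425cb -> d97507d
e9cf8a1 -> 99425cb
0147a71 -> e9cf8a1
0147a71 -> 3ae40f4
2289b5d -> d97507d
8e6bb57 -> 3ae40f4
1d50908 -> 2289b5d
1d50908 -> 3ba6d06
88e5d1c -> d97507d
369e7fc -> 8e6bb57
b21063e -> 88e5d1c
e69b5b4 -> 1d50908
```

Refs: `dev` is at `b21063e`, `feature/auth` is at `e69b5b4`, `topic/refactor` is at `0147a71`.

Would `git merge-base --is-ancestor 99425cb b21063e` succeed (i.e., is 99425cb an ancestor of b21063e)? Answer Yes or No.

No

Ancestors of b21063e: {09d5a3e, 3ae40f4, 6149b2e, 8507a34, 88e5d1c, b21063e, d97507d}.
99425cb is not in that set, so it is not an ancestor of b21063e.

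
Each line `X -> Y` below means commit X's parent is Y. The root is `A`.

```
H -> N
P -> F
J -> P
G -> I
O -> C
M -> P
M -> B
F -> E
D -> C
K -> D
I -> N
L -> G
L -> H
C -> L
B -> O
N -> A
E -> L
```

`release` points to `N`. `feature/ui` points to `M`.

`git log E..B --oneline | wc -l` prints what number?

Reachable from B: {A, B, C, G, H, I, L, N, O}.
Reachable from E: {A, E, G, H, I, L, N}.
In B's history but not E's: {B, C, O} — 3 commits.

3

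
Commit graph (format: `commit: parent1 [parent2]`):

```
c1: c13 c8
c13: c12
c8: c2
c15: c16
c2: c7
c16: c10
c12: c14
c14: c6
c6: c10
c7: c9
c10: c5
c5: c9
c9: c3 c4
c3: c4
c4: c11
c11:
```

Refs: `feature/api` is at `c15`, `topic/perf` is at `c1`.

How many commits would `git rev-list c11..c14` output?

Reachable from c14: {c10, c11, c14, c3, c4, c5, c6, c9}.
Reachable from c11: {c11}.
In c14's history but not c11's: {c10, c14, c3, c4, c5, c6, c9} — 7 commits.

7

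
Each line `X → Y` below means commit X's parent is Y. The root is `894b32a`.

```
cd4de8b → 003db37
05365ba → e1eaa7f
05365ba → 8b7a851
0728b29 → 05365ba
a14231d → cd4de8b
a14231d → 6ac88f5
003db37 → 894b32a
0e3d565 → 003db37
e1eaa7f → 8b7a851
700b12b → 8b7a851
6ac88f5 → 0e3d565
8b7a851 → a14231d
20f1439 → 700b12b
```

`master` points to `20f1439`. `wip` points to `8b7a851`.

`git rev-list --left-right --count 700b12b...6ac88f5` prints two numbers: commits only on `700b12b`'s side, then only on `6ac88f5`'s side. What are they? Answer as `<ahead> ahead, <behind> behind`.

Reachable from 700b12b: {003db37, 0e3d565, 6ac88f5, 700b12b, 894b32a, 8b7a851, a14231d, cd4de8b}.
Reachable from 6ac88f5: {003db37, 0e3d565, 6ac88f5, 894b32a}.
Only in 700b12b's history (ahead): {700b12b, 8b7a851, a14231d, cd4de8b} — 4.
Only in 6ac88f5's history (behind): {} — 0.

4 ahead, 0 behind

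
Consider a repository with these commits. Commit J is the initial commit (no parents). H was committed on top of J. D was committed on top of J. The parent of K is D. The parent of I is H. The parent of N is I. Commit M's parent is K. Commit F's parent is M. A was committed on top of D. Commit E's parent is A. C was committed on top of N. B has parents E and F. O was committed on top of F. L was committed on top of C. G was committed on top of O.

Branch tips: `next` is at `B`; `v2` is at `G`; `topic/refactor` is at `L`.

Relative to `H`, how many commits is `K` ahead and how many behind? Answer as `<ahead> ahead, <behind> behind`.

Reachable from K: {D, J, K}.
Reachable from H: {H, J}.
Only in K's history (ahead): {D, K} — 2.
Only in H's history (behind): {H} — 1.

2 ahead, 1 behind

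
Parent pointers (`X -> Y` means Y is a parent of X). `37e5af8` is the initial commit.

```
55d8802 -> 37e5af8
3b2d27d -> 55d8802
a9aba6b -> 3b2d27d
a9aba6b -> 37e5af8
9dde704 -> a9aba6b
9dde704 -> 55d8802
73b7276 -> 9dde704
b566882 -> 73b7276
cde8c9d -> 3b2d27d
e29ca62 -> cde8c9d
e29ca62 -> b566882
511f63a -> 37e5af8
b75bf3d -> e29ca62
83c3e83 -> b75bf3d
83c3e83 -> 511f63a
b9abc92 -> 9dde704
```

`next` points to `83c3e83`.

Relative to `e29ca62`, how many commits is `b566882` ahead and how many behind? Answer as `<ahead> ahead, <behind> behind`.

0 ahead, 2 behind

Reachable from b566882: {37e5af8, 3b2d27d, 55d8802, 73b7276, 9dde704, a9aba6b, b566882}.
Reachable from e29ca62: {37e5af8, 3b2d27d, 55d8802, 73b7276, 9dde704, a9aba6b, b566882, cde8c9d, e29ca62}.
Only in b566882's history (ahead): {} — 0.
Only in e29ca62's history (behind): {cde8c9d, e29ca62} — 2.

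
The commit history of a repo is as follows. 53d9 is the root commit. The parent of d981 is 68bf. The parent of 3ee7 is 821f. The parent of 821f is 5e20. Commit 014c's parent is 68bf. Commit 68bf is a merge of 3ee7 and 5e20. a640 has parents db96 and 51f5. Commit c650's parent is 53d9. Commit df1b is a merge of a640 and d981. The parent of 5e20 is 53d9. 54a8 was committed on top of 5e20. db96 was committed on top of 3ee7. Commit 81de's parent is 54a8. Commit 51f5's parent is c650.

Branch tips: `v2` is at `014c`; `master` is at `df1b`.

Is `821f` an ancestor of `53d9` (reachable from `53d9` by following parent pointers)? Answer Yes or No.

No

Ancestors of 53d9: {53d9}.
821f is not in that set, so it is not an ancestor of 53d9.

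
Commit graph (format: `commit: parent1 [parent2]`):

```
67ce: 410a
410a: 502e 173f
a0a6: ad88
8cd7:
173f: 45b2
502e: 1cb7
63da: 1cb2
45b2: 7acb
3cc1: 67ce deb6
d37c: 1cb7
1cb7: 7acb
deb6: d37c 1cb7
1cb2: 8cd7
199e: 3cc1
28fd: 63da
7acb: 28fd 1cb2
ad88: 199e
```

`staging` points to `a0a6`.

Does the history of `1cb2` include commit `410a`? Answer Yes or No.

No

Ancestors of 1cb2: {1cb2, 8cd7}.
410a is not in that set, so it is not an ancestor of 1cb2.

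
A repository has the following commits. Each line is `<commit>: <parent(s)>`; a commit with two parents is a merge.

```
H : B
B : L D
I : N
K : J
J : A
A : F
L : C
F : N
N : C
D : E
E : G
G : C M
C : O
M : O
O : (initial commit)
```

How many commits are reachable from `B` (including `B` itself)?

8

Walking parent pointers from B: reachable set = {B, C, D, E, G, L, M, O}.
That is 8 commits.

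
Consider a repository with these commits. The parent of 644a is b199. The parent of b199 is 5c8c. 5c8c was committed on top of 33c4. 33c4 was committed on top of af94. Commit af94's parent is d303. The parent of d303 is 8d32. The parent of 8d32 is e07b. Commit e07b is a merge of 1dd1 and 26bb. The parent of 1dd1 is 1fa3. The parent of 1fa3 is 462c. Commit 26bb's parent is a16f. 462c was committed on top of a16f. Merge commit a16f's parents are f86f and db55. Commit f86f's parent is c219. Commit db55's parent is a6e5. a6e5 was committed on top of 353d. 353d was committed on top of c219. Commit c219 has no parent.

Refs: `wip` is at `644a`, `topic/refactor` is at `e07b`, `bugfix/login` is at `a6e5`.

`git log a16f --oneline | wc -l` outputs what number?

6

Walking parent pointers from a16f: reachable set = {353d, a16f, a6e5, c219, db55, f86f}.
That is 6 commits.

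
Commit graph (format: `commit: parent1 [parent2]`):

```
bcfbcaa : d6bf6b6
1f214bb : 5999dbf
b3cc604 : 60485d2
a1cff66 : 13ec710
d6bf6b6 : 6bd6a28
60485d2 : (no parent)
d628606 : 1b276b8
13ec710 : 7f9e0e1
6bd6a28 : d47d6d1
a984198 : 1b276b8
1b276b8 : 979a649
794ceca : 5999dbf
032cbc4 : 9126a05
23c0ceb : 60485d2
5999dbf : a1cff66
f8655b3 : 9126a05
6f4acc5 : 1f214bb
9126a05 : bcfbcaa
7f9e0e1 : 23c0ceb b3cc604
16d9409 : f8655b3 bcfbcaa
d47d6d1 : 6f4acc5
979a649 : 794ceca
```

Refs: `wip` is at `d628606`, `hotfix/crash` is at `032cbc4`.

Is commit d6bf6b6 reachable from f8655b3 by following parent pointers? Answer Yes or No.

Ancestors of f8655b3 (commits reachable by following parents): {13ec710, 1f214bb, 23c0ceb, 5999dbf, 60485d2, 6bd6a28, 6f4acc5, 7f9e0e1, 9126a05, a1cff66, b3cc604, bcfbcaa, d47d6d1, d6bf6b6, f8655b3}.
d6bf6b6 is in that set, so it is an ancestor of f8655b3.

Yes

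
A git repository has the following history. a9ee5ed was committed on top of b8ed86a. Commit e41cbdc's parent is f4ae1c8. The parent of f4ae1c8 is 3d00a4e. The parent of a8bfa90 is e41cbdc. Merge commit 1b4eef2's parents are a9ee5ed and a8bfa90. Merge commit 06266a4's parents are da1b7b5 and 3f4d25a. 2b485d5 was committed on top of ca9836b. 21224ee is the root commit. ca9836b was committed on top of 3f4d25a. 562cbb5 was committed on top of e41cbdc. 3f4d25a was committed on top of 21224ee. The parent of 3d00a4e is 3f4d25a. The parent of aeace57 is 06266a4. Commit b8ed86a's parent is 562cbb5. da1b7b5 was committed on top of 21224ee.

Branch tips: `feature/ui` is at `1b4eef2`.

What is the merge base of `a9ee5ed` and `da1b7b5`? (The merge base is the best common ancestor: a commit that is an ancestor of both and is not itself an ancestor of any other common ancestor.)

21224ee

Ancestors of a9ee5ed: {21224ee, 3d00a4e, 3f4d25a, 562cbb5, a9ee5ed, b8ed86a, e41cbdc, f4ae1c8}.
Ancestors of da1b7b5: {21224ee, da1b7b5}.
Common ancestors: {21224ee}.
The only common ancestor is 21224ee, so it is the merge base.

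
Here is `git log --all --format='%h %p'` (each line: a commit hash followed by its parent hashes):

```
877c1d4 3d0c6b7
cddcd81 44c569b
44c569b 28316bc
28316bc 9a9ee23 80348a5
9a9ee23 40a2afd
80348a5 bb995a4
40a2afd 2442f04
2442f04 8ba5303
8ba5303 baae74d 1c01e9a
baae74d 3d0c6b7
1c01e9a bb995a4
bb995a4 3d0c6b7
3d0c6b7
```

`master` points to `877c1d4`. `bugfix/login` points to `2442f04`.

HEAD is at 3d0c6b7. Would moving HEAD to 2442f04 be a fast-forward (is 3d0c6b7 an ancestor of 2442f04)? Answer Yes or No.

A fast-forward from 3d0c6b7 to 2442f04 is possible iff 3d0c6b7 is an ancestor of 2442f04.
Ancestors of 2442f04: {1c01e9a, 2442f04, 3d0c6b7, 8ba5303, baae74d, bb995a4}.
3d0c6b7 is among them, so fast-forward is possible.

Yes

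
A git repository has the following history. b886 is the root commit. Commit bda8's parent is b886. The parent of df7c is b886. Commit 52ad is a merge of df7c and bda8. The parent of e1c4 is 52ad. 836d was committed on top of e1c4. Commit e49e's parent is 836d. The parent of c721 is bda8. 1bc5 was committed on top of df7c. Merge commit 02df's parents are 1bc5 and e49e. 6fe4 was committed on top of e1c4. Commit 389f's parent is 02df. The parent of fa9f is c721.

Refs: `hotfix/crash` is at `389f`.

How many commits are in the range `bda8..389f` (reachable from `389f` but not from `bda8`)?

8

Reachable from 389f: {02df, 1bc5, 389f, 52ad, 836d, b886, bda8, df7c, e1c4, e49e}.
Reachable from bda8: {b886, bda8}.
In 389f's history but not bda8's: {02df, 1bc5, 389f, 52ad, 836d, df7c, e1c4, e49e} — 8 commits.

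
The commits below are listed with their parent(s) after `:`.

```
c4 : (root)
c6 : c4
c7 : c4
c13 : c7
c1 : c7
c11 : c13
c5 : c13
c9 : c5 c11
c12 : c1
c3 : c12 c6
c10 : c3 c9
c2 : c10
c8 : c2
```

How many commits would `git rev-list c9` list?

6

Walking parent pointers from c9: reachable set = {c11, c13, c4, c5, c7, c9}.
That is 6 commits.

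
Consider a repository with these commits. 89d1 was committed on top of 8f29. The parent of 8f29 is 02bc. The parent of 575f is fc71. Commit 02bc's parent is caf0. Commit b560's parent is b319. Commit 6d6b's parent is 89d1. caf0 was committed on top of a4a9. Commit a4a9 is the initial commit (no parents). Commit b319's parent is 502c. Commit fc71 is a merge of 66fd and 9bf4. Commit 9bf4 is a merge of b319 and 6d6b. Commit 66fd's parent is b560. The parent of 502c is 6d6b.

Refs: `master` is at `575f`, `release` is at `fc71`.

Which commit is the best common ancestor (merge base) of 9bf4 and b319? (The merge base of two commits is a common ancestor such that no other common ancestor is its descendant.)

Ancestors of 9bf4: {02bc, 502c, 6d6b, 89d1, 8f29, 9bf4, a4a9, b319, caf0}.
Ancestors of b319: {02bc, 502c, 6d6b, 89d1, 8f29, a4a9, b319, caf0}.
Common ancestors: {02bc, 502c, 6d6b, 89d1, 8f29, a4a9, b319, caf0}.
Among these, b319 is not an ancestor of any other common ancestor — it is the merge base.

b319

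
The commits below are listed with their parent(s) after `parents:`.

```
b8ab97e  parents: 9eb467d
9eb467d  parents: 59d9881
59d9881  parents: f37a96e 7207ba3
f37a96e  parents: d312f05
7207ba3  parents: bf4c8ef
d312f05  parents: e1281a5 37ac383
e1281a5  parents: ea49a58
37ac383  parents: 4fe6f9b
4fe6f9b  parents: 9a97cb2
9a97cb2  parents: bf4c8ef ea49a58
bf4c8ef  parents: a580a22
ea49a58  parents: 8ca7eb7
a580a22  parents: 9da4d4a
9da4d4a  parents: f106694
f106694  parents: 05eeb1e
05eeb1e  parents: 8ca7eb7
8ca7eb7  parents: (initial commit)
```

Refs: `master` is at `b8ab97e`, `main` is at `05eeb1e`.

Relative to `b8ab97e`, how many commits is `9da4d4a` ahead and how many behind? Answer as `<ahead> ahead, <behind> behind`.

Reachable from 9da4d4a: {05eeb1e, 8ca7eb7, 9da4d4a, f106694}.
Reachable from b8ab97e: {05eeb1e, 37ac383, 4fe6f9b, 59d9881, 7207ba3, 8ca7eb7, 9a97cb2, 9da4d4a, 9eb467d, a580a22, b8ab97e, bf4c8ef, d312f05, e1281a5, ea49a58, f106694, f37a96e}.
Only in 9da4d4a's history (ahead): {} — 0.
Only in b8ab97e's history (behind): {37ac383, 4fe6f9b, 59d9881, 7207ba3, 9a97cb2, 9eb467d, a580a22, b8ab97e, bf4c8ef, d312f05, e1281a5, ea49a58, f37a96e} — 13.

0 ahead, 13 behind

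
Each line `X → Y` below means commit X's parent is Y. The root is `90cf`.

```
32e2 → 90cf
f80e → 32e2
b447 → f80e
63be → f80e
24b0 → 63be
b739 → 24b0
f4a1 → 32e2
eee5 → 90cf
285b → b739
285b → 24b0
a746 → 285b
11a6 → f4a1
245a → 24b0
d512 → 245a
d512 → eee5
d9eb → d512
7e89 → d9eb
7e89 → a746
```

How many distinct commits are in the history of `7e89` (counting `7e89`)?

13

Walking parent pointers from 7e89: reachable set = {245a, 24b0, 285b, 32e2, 63be, 7e89, 90cf, a746, b739, d512, d9eb, eee5, f80e}.
That is 13 commits.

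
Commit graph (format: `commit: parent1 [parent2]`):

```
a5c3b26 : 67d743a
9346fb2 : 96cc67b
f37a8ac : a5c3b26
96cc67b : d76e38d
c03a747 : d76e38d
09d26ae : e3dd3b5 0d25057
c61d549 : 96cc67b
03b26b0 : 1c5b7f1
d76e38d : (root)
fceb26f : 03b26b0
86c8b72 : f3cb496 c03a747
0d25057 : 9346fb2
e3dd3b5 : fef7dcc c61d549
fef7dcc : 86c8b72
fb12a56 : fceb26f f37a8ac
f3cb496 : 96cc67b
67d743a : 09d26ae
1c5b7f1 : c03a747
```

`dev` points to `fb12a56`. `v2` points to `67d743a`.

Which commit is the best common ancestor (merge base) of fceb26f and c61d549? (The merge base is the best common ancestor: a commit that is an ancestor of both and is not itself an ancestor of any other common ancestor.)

d76e38d

Ancestors of fceb26f: {03b26b0, 1c5b7f1, c03a747, d76e38d, fceb26f}.
Ancestors of c61d549: {96cc67b, c61d549, d76e38d}.
Common ancestors: {d76e38d}.
The only common ancestor is d76e38d, so it is the merge base.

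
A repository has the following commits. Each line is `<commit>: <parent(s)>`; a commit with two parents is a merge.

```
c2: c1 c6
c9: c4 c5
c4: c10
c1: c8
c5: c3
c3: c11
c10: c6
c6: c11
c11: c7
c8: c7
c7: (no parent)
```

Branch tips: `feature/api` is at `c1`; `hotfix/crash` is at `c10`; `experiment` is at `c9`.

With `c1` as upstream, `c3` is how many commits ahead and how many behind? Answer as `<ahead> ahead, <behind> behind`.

2 ahead, 2 behind

Reachable from c3: {c11, c3, c7}.
Reachable from c1: {c1, c7, c8}.
Only in c3's history (ahead): {c11, c3} — 2.
Only in c1's history (behind): {c1, c8} — 2.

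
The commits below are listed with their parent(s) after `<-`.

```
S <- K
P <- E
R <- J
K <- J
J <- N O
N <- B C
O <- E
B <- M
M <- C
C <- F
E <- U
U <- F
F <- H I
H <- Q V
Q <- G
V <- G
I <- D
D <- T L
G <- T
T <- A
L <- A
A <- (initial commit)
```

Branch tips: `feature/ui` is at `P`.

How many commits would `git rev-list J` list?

18

Walking parent pointers from J: reachable set = {A, B, C, D, E, F, G, H, I, J, L, M, N, O, Q, T, U, V}.
That is 18 commits.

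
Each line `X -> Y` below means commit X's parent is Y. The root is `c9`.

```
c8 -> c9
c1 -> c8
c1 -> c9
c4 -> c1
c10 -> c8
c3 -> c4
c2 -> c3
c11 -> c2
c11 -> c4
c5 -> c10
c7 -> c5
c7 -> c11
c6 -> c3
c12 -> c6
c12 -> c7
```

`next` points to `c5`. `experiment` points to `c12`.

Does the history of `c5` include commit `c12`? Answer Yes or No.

Ancestors of c5: {c10, c5, c8, c9}.
c12 is not in that set, so it is not an ancestor of c5.

No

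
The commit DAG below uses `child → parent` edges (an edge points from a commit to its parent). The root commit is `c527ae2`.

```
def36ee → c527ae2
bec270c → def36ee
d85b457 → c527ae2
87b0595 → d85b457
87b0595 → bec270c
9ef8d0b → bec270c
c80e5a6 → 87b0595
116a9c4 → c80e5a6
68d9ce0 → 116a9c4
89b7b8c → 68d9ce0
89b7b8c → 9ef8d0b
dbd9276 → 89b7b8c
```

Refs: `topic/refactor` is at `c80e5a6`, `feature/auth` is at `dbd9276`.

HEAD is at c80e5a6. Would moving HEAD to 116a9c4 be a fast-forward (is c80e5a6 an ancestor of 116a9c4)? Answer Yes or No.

Yes

A fast-forward from c80e5a6 to 116a9c4 is possible iff c80e5a6 is an ancestor of 116a9c4.
Ancestors of 116a9c4: {116a9c4, 87b0595, bec270c, c527ae2, c80e5a6, d85b457, def36ee}.
c80e5a6 is among them, so fast-forward is possible.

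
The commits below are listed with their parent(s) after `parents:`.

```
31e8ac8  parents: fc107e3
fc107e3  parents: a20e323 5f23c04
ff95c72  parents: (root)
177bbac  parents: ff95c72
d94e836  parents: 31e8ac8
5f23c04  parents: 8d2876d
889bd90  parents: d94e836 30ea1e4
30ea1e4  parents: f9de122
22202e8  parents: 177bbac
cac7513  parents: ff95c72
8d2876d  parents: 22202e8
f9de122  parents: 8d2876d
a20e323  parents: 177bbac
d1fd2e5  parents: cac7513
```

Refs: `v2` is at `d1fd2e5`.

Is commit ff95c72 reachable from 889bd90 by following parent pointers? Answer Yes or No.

Ancestors of 889bd90 (commits reachable by following parents): {177bbac, 22202e8, 30ea1e4, 31e8ac8, 5f23c04, 889bd90, 8d2876d, a20e323, d94e836, f9de122, fc107e3, ff95c72}.
ff95c72 is in that set, so it is an ancestor of 889bd90.

Yes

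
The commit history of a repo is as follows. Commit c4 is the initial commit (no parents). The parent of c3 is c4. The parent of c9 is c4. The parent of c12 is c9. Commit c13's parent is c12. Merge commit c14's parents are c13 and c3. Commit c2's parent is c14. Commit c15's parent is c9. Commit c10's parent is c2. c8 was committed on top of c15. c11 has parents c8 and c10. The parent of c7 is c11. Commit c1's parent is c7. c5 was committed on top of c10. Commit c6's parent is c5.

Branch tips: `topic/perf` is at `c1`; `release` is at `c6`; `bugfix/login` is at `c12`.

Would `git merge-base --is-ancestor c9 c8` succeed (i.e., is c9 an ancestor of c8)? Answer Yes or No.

Ancestors of c8 (commits reachable by following parents): {c15, c4, c8, c9}.
c9 is in that set, so it is an ancestor of c8.

Yes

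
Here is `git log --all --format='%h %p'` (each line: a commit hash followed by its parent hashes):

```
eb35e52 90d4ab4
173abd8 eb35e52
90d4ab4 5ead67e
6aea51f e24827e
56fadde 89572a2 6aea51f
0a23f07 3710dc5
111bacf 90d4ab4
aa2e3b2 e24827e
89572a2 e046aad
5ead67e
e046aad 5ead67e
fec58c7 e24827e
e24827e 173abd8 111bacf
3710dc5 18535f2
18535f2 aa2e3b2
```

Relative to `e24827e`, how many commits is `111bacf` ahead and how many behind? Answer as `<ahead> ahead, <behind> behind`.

0 ahead, 3 behind

Reachable from 111bacf: {111bacf, 5ead67e, 90d4ab4}.
Reachable from e24827e: {111bacf, 173abd8, 5ead67e, 90d4ab4, e24827e, eb35e52}.
Only in 111bacf's history (ahead): {} — 0.
Only in e24827e's history (behind): {173abd8, e24827e, eb35e52} — 3.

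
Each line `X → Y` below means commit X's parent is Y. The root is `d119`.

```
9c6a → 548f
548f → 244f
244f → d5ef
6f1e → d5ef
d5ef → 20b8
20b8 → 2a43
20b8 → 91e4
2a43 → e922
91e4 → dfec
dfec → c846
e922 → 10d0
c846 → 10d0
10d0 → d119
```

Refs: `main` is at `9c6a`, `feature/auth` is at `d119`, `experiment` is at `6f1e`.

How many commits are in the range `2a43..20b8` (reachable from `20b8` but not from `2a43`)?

4

Reachable from 20b8: {10d0, 20b8, 2a43, 91e4, c846, d119, dfec, e922}.
Reachable from 2a43: {10d0, 2a43, d119, e922}.
In 20b8's history but not 2a43's: {20b8, 91e4, c846, dfec} — 4 commits.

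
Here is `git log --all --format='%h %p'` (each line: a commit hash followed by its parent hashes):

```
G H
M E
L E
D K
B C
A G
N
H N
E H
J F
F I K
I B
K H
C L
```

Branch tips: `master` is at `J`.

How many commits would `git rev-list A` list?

4

Walking parent pointers from A: reachable set = {A, G, H, N}.
That is 4 commits.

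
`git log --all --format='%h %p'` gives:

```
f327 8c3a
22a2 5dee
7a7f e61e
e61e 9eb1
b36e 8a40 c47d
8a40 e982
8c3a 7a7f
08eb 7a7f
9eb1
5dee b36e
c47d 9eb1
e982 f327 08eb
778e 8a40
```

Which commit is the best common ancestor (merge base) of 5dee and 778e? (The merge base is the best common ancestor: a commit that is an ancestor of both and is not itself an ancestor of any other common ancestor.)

8a40

Ancestors of 5dee: {08eb, 5dee, 7a7f, 8a40, 8c3a, 9eb1, b36e, c47d, e61e, e982, f327}.
Ancestors of 778e: {08eb, 778e, 7a7f, 8a40, 8c3a, 9eb1, e61e, e982, f327}.
Common ancestors: {08eb, 7a7f, 8a40, 8c3a, 9eb1, e61e, e982, f327}.
Among these, 8a40 is not an ancestor of any other common ancestor — it is the merge base.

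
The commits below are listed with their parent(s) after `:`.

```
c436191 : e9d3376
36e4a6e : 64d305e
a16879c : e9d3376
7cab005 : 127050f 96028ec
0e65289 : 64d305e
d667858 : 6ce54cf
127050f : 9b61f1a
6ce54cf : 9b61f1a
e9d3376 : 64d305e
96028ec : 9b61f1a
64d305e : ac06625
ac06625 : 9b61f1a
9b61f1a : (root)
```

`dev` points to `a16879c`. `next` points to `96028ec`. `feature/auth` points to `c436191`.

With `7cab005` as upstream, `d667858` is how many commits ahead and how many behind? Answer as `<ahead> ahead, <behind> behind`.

2 ahead, 3 behind

Reachable from d667858: {6ce54cf, 9b61f1a, d667858}.
Reachable from 7cab005: {127050f, 7cab005, 96028ec, 9b61f1a}.
Only in d667858's history (ahead): {6ce54cf, d667858} — 2.
Only in 7cab005's history (behind): {127050f, 7cab005, 96028ec} — 3.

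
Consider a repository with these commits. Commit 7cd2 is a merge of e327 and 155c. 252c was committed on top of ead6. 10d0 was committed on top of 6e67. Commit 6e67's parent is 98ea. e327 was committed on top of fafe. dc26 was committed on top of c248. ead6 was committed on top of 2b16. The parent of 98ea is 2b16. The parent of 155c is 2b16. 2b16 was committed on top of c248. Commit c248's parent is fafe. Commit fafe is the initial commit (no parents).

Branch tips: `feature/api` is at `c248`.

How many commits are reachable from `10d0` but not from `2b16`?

3

Reachable from 10d0: {10d0, 2b16, 6e67, 98ea, c248, fafe}.
Reachable from 2b16: {2b16, c248, fafe}.
In 10d0's history but not 2b16's: {10d0, 6e67, 98ea} — 3 commits.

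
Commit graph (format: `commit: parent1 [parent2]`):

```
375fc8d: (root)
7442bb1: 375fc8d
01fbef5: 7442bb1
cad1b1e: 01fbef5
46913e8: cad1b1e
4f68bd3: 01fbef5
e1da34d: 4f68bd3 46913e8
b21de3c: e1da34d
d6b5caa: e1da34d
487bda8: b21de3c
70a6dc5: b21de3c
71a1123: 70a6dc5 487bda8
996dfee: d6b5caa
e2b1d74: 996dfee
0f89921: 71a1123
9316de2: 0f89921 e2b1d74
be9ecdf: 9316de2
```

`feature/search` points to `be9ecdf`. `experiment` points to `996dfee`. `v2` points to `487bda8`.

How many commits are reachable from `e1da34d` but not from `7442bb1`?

5

Reachable from e1da34d: {01fbef5, 375fc8d, 46913e8, 4f68bd3, 7442bb1, cad1b1e, e1da34d}.
Reachable from 7442bb1: {375fc8d, 7442bb1}.
In e1da34d's history but not 7442bb1's: {01fbef5, 46913e8, 4f68bd3, cad1b1e, e1da34d} — 5 commits.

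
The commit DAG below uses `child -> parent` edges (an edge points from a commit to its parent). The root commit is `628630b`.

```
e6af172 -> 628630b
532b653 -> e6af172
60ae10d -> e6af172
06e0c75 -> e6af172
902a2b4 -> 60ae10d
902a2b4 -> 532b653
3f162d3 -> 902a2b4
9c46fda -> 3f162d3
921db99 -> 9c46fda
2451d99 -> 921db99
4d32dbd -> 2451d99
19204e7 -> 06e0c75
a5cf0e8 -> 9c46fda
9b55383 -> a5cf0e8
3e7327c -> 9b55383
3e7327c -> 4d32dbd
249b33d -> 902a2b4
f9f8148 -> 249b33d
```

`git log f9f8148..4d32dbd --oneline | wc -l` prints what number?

Reachable from 4d32dbd: {2451d99, 3f162d3, 4d32dbd, 532b653, 60ae10d, 628630b, 902a2b4, 921db99, 9c46fda, e6af172}.
Reachable from f9f8148: {249b33d, 532b653, 60ae10d, 628630b, 902a2b4, e6af172, f9f8148}.
In 4d32dbd's history but not f9f8148's: {2451d99, 3f162d3, 4d32dbd, 921db99, 9c46fda} — 5 commits.

5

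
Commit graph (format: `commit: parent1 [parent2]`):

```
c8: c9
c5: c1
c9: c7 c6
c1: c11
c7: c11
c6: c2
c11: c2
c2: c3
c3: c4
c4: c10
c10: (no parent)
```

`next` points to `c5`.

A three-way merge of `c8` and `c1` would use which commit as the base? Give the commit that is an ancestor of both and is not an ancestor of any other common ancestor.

c11

Ancestors of c8: {c10, c11, c2, c3, c4, c6, c7, c8, c9}.
Ancestors of c1: {c1, c10, c11, c2, c3, c4}.
Common ancestors: {c10, c11, c2, c3, c4}.
Among these, c11 is not an ancestor of any other common ancestor — it is the merge base.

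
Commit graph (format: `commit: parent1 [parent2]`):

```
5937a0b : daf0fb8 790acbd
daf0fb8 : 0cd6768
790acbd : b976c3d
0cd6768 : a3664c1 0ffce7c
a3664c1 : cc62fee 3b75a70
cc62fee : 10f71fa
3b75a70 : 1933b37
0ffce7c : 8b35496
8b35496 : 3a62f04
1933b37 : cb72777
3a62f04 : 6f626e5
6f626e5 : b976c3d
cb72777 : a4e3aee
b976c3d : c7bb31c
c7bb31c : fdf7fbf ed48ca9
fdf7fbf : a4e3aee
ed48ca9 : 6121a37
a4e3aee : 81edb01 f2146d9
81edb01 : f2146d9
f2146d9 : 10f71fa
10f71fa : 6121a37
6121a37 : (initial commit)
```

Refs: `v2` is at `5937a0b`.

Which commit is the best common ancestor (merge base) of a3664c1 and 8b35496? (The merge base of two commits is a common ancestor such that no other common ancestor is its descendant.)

Ancestors of a3664c1: {10f71fa, 1933b37, 3b75a70, 6121a37, 81edb01, a3664c1, a4e3aee, cb72777, cc62fee, f2146d9}.
Ancestors of 8b35496: {10f71fa, 3a62f04, 6121a37, 6f626e5, 81edb01, 8b35496, a4e3aee, b976c3d, c7bb31c, ed48ca9, f2146d9, fdf7fbf}.
Common ancestors: {10f71fa, 6121a37, 81edb01, a4e3aee, f2146d9}.
Among these, a4e3aee is not an ancestor of any other common ancestor — it is the merge base.

a4e3aee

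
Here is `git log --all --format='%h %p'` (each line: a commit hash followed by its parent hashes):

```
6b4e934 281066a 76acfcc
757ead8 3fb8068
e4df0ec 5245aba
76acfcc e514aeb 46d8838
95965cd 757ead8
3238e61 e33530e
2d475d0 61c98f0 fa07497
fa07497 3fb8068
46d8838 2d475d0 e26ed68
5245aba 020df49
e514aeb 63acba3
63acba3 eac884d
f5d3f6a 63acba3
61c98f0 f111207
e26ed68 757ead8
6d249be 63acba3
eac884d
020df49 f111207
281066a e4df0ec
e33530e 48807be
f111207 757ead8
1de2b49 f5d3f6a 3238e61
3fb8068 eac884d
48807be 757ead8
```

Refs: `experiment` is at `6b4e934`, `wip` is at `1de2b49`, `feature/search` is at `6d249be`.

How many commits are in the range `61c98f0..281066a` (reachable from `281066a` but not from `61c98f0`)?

Reachable from 281066a: {020df49, 281066a, 3fb8068, 5245aba, 757ead8, e4df0ec, eac884d, f111207}.
Reachable from 61c98f0: {3fb8068, 61c98f0, 757ead8, eac884d, f111207}.
In 281066a's history but not 61c98f0's: {020df49, 281066a, 5245aba, e4df0ec} — 4 commits.

4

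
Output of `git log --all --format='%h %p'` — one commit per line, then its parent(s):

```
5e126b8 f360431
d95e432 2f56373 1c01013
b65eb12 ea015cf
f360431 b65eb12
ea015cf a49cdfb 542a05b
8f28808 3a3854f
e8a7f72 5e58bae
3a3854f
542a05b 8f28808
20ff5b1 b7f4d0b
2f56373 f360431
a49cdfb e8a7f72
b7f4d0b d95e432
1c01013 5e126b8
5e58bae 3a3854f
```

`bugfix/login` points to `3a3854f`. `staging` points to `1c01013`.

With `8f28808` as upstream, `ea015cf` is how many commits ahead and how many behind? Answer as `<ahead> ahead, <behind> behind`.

5 ahead, 0 behind

Reachable from ea015cf: {3a3854f, 542a05b, 5e58bae, 8f28808, a49cdfb, e8a7f72, ea015cf}.
Reachable from 8f28808: {3a3854f, 8f28808}.
Only in ea015cf's history (ahead): {542a05b, 5e58bae, a49cdfb, e8a7f72, ea015cf} — 5.
Only in 8f28808's history (behind): {} — 0.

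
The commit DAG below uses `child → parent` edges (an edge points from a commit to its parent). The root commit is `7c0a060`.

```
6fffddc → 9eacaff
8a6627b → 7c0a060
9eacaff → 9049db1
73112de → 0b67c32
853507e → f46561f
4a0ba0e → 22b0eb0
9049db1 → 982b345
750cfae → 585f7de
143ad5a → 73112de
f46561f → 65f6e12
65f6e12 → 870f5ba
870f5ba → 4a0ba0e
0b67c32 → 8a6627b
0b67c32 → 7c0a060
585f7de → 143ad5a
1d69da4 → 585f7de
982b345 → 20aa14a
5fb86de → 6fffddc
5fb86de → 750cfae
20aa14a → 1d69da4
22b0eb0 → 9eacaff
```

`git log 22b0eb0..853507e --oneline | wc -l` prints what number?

5

Reachable from 853507e: {0b67c32, 143ad5a, 1d69da4, 20aa14a, 22b0eb0, 4a0ba0e, 585f7de, 65f6e12, 73112de, 7c0a060, 853507e, 870f5ba, 8a6627b, 9049db1, 982b345, 9eacaff, f46561f}.
Reachable from 22b0eb0: {0b67c32, 143ad5a, 1d69da4, 20aa14a, 22b0eb0, 585f7de, 73112de, 7c0a060, 8a6627b, 9049db1, 982b345, 9eacaff}.
In 853507e's history but not 22b0eb0's: {4a0ba0e, 65f6e12, 853507e, 870f5ba, f46561f} — 5 commits.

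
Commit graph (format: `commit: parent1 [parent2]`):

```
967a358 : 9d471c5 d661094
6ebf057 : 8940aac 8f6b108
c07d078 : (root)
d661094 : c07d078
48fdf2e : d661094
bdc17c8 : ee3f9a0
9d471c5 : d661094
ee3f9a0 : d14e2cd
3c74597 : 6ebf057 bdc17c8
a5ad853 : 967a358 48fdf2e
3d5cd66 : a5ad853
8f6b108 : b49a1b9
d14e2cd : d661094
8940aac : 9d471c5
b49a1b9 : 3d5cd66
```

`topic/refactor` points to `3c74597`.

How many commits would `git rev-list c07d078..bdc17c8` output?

4

Reachable from bdc17c8: {bdc17c8, c07d078, d14e2cd, d661094, ee3f9a0}.
Reachable from c07d078: {c07d078}.
In bdc17c8's history but not c07d078's: {bdc17c8, d14e2cd, d661094, ee3f9a0} — 4 commits.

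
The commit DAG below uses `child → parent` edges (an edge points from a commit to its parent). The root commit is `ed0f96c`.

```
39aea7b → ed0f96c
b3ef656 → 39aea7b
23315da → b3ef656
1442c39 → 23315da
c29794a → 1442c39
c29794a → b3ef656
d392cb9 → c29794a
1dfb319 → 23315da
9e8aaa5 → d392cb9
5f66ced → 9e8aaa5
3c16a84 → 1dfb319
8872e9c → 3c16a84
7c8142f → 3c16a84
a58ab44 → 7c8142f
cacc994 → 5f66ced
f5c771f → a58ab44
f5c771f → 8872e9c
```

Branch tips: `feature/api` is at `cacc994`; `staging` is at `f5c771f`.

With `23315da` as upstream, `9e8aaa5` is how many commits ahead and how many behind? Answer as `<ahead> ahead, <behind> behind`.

Reachable from 9e8aaa5: {1442c39, 23315da, 39aea7b, 9e8aaa5, b3ef656, c29794a, d392cb9, ed0f96c}.
Reachable from 23315da: {23315da, 39aea7b, b3ef656, ed0f96c}.
Only in 9e8aaa5's history (ahead): {1442c39, 9e8aaa5, c29794a, d392cb9} — 4.
Only in 23315da's history (behind): {} — 0.

4 ahead, 0 behind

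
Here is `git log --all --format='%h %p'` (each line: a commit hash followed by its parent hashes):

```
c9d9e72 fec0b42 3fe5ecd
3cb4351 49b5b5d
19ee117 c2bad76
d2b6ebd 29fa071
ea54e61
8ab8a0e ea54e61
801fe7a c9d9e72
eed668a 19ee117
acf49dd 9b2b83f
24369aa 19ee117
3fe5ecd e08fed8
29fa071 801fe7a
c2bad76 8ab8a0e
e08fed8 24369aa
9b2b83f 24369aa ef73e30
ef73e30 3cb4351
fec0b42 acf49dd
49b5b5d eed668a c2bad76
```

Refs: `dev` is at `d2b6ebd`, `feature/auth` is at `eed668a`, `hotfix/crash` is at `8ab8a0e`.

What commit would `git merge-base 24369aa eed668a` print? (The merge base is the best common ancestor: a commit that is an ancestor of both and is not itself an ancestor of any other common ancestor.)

19ee117

Ancestors of 24369aa: {19ee117, 24369aa, 8ab8a0e, c2bad76, ea54e61}.
Ancestors of eed668a: {19ee117, 8ab8a0e, c2bad76, ea54e61, eed668a}.
Common ancestors: {19ee117, 8ab8a0e, c2bad76, ea54e61}.
Among these, 19ee117 is not an ancestor of any other common ancestor — it is the merge base.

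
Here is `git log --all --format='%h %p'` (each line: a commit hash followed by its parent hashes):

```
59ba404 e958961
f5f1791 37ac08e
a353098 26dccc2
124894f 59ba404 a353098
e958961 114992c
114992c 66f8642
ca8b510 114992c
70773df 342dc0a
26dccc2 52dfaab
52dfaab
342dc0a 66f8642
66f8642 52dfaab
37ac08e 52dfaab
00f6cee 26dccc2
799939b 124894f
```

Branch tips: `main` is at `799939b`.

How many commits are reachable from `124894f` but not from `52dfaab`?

Reachable from 124894f: {114992c, 124894f, 26dccc2, 52dfaab, 59ba404, 66f8642, a353098, e958961}.
Reachable from 52dfaab: {52dfaab}.
In 124894f's history but not 52dfaab's: {114992c, 124894f, 26dccc2, 59ba404, 66f8642, a353098, e958961} — 7 commits.

7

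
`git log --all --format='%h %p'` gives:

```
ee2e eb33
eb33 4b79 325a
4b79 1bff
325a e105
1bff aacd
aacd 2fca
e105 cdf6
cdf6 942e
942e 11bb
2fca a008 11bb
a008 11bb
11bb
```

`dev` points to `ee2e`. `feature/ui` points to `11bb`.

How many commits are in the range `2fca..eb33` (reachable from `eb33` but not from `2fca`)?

Reachable from eb33: {11bb, 1bff, 2fca, 325a, 4b79, 942e, a008, aacd, cdf6, e105, eb33}.
Reachable from 2fca: {11bb, 2fca, a008}.
In eb33's history but not 2fca's: {1bff, 325a, 4b79, 942e, aacd, cdf6, e105, eb33} — 8 commits.

8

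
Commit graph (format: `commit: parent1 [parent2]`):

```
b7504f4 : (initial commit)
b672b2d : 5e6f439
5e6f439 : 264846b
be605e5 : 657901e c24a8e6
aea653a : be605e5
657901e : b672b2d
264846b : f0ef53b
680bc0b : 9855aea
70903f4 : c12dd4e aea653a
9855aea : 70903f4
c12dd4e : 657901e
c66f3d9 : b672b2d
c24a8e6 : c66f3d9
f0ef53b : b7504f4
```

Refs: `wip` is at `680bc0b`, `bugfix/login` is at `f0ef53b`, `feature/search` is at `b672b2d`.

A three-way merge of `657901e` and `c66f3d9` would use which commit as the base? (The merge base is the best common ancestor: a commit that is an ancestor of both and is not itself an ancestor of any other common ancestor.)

Ancestors of 657901e: {264846b, 5e6f439, 657901e, b672b2d, b7504f4, f0ef53b}.
Ancestors of c66f3d9: {264846b, 5e6f439, b672b2d, b7504f4, c66f3d9, f0ef53b}.
Common ancestors: {264846b, 5e6f439, b672b2d, b7504f4, f0ef53b}.
Among these, b672b2d is not an ancestor of any other common ancestor — it is the merge base.

b672b2d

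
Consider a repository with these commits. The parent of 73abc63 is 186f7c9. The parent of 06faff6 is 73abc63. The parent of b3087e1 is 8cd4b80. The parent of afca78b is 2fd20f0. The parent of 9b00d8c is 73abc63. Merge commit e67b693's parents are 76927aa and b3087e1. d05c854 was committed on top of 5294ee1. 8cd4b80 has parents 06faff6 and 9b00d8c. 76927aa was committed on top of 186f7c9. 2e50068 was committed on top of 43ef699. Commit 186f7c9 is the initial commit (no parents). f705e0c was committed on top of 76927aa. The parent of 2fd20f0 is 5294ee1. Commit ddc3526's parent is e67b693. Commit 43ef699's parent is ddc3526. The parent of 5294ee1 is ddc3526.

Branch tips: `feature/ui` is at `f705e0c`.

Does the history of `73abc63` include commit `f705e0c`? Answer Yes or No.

No

Ancestors of 73abc63: {186f7c9, 73abc63}.
f705e0c is not in that set, so it is not an ancestor of 73abc63.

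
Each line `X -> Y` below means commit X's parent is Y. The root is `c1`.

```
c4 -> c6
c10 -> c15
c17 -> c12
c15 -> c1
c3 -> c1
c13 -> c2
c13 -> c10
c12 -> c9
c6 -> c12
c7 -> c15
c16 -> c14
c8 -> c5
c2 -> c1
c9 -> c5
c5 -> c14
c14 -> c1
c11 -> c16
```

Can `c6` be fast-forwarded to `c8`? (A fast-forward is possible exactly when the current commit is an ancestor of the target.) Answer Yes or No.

No

A fast-forward from c6 to c8 is possible iff c6 is an ancestor of c8.
Ancestors of c8: {c1, c14, c5, c8}.
c6 is not among them, so fast-forward is not possible.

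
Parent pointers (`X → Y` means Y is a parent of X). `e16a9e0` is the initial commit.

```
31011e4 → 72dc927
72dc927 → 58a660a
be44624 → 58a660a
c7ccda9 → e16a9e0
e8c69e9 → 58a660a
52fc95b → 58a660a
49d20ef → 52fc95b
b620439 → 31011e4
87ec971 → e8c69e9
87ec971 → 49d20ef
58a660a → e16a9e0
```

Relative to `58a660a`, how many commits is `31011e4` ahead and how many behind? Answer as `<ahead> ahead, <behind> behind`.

2 ahead, 0 behind

Reachable from 31011e4: {31011e4, 58a660a, 72dc927, e16a9e0}.
Reachable from 58a660a: {58a660a, e16a9e0}.
Only in 31011e4's history (ahead): {31011e4, 72dc927} — 2.
Only in 58a660a's history (behind): {} — 0.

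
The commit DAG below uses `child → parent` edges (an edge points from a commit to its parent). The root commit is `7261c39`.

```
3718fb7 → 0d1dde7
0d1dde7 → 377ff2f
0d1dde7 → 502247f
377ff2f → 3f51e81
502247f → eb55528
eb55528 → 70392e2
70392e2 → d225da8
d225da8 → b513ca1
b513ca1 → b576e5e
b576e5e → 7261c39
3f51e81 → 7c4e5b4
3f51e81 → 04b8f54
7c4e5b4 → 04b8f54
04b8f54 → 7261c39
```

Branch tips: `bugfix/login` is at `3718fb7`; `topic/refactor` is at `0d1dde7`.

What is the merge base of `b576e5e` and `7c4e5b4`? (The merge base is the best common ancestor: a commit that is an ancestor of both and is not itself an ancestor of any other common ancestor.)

Ancestors of b576e5e: {7261c39, b576e5e}.
Ancestors of 7c4e5b4: {04b8f54, 7261c39, 7c4e5b4}.
Common ancestors: {7261c39}.
The only common ancestor is 7261c39, so it is the merge base.

7261c39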